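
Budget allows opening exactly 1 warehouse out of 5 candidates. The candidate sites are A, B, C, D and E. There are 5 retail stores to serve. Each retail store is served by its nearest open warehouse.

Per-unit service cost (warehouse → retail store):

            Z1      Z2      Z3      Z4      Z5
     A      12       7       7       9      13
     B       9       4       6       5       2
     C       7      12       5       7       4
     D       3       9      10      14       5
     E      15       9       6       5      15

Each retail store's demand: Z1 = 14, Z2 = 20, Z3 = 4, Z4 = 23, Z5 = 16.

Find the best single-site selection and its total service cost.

Choose B only; total service cost 377.

With exactly 1 open, each retail store uses its cheapest among the chosen.
{B}: Z1→B 9·14=126, Z2→B 4·20=80, Z3→B 6·4=24, Z4→B 5·23=115, Z5→B 2·16=32. Service cost 377.
{C}: service cost 583
{D}: service cost 664
Among all 5 size-1 choices, {B} is lowest.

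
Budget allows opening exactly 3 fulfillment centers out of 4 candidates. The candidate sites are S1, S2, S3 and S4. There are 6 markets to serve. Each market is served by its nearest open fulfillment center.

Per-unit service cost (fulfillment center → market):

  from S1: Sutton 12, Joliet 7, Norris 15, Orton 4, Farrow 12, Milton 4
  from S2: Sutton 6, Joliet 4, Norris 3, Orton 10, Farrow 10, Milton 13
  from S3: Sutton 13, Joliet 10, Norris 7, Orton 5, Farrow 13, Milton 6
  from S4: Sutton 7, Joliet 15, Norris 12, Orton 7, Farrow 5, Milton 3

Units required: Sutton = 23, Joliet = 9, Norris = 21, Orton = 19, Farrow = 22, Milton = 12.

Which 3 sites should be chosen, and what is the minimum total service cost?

Choose S1, S2 and S4; total service cost 459.

With exactly 3 open, each market uses its cheapest among the chosen.
{S1, S2, S4}: Sutton→S2 6·23=138, Joliet→S2 4·9=36, Norris→S2 3·21=63, Orton→S1 4·19=76, Farrow→S4 5·22=110, Milton→S4 3·12=36. Service cost 459.
{S2, S3, S4}: service cost 478
{S1, S2, S3}: service cost 581
Among all 4 size-3 choices, {S1, S2, S4} is lowest.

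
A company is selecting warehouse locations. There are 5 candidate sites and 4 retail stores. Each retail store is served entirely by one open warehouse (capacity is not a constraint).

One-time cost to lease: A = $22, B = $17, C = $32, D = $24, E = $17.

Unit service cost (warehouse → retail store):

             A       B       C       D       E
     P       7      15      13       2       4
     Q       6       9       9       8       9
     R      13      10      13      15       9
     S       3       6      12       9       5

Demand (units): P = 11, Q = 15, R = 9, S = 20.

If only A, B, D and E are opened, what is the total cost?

Each retail store is assigned to its cheapest site among the open ones.
{A, B, D, E}: P→D 2·11=22, Q→A 6·15=90, R→E 9·9=81, S→A 3·20=60. Service 253; fixed 80; total 333.

Total cost: 333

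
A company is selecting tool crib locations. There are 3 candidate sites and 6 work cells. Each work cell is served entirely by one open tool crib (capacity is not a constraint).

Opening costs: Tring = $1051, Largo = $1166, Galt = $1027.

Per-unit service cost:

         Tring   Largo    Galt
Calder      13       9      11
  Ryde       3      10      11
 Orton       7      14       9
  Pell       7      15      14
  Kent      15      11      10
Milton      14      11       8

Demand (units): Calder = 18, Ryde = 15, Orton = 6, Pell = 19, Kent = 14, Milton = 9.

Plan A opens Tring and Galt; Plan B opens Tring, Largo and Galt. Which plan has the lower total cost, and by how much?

Plan A: {Tring, Galt}: Calder→Galt 11·18=198, Ryde→Tring 3·15=45, Orton→Tring 7·6=42, Pell→Tring 7·19=133, Kent→Galt 10·14=140, Milton→Galt 8·9=72. Service 630; fixed 2078; total 2708.
Plan B: {Tring, Largo, Galt}: Calder→Largo 9·18=162, Ryde→Tring 3·15=45, Orton→Tring 7·6=42, Pell→Tring 7·19=133, Kent→Galt 10·14=140, Milton→Galt 8·9=72. Service 594; fixed 3244; total 3838.
Difference: |2708 − 3838| = 1130.

Plan A is cheaper by 1130.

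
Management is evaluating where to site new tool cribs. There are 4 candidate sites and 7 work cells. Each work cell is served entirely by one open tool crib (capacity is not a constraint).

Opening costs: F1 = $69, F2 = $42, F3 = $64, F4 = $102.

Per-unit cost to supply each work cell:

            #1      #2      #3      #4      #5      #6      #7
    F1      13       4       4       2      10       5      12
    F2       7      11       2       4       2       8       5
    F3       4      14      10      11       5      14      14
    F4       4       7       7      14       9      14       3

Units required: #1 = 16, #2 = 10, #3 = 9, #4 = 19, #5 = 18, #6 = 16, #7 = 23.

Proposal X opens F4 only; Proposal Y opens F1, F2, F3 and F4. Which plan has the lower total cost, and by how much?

Proposal Y is cheaper by 398.

Proposal X: {F4}: #1→F4 4·16=64, #2→F4 7·10=70, #3→F4 7·9=63, #4→F4 14·19=266, #5→F4 9·18=162, #6→F4 14·16=224, #7→F4 3·23=69. Service 918; fixed 102; total 1020.
Proposal Y: {F1, F2, F3, F4}: #1→F3 4·16=64, #2→F1 4·10=40, #3→F2 2·9=18, #4→F1 2·19=38, #5→F2 2·18=36, #6→F1 5·16=80, #7→F4 3·23=69. Service 345; fixed 277; total 622.
Difference: |1020 − 622| = 398.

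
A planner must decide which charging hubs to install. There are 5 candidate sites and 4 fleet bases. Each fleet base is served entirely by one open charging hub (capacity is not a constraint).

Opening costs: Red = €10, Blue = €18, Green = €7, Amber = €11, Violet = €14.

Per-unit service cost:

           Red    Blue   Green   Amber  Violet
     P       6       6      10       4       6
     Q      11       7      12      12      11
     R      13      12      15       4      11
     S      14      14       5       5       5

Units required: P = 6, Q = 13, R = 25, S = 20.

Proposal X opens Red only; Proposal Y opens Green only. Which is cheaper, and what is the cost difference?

Proposal X: {Red}: P→Red 6·6=36, Q→Red 11·13=143, R→Red 13·25=325, S→Red 14·20=280. Service 784; fixed 10; total 794.
Proposal Y: {Green}: P→Green 10·6=60, Q→Green 12·13=156, R→Green 15·25=375, S→Green 5·20=100. Service 691; fixed 7; total 698.
Difference: |794 − 698| = 96.

Proposal Y is cheaper by 96.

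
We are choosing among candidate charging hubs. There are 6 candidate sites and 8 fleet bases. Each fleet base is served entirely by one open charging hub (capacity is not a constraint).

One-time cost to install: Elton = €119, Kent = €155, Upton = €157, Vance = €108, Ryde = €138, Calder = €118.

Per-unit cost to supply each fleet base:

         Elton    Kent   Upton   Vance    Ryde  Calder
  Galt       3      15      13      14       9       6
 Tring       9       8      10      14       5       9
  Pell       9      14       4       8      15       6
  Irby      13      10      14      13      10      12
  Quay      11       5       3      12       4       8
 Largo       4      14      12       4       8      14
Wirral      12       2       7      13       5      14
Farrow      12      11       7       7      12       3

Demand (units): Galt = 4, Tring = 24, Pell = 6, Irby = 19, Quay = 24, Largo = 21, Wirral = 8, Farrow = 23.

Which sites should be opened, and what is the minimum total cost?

Open Ryde and Calder; minimum total cost 999.

For any fixed open set, each fleet base goes to its cheapest open site; total = fixed + service.
{Ryde, Calder}: Galt→Calder 6·4=24, Tring→Ryde 5·24=120, Pell→Calder 6·6=36, Irby→Ryde 10·19=190, Quay→Ryde 4·24=96, Largo→Ryde 8·21=168, Wirral→Ryde 5·8=40, Farrow→Calder 3·23=69. Service 743; fixed 256; total 999.
{Vance, Ryde}: Galt→Ryde 9·4=36, Tring→Ryde 5·24=120, Pell→Vance 8·6=48, Irby→Ryde 10·19=190, Quay→Ryde 4·24=96, Largo→Vance 4·21=84, Wirral→Ryde 5·8=40, Farrow→Vance 7·23=161. Service 775; fixed 246; total 1021.
{Elton, Ryde, Calder}: service 647 + fixed 375 = 1022
{Elton, Kent, Upton, Vance, Ryde, Calder}: service 587 + fixed 795 = 1382
No other subset beats 999.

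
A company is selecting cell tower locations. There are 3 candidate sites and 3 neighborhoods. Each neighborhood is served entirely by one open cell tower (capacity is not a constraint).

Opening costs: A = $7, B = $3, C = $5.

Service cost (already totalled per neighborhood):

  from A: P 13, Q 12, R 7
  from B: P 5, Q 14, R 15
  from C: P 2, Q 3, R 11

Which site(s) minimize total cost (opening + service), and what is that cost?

Open C only; minimum total cost 21.

For any fixed open set, each neighborhood goes to its cheapest open site; total = fixed + service.
{C}: P→C 2, Q→C 3, R→C 11. Service 16; fixed 5; total 21.
{A, C}: service 12 + fixed 12 = 24
{B, C}: P→C 2, Q→C 3, R→C 11. Service 16; fixed 8; total 24.
{A, B, C}: P→C 2, Q→C 3, R→A 7. Service 12; fixed 15; total 27.
(All 7 nonempty subsets were checked; C only is lowest.)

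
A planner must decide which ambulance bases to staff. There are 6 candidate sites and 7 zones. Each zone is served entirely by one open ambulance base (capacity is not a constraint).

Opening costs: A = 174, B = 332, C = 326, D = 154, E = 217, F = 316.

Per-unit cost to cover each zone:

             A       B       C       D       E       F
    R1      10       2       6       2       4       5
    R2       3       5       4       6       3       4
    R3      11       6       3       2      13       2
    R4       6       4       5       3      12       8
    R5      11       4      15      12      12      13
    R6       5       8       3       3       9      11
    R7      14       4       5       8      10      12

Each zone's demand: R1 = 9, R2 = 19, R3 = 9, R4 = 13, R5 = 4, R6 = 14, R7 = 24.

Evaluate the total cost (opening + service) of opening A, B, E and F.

Total cost: 1366

Each zone is assigned to its cheapest site among the open ones.
{A, B, E, F}: R1→B 2·9=18, R2→A 3·19=57, R3→F 2·9=18, R4→B 4·13=52, R5→B 4·4=16, R6→A 5·14=70, R7→B 4·24=96. Service 327; fixed 1039; total 1366.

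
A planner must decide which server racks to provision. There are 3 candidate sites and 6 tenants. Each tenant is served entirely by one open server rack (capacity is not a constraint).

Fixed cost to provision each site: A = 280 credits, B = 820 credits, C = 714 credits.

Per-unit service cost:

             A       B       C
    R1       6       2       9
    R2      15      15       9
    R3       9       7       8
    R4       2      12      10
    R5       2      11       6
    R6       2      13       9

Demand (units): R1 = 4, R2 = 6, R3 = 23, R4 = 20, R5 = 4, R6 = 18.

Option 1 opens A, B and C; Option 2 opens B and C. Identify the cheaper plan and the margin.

Option 1: {A, B, C}: R1→B 2·4=8, R2→C 9·6=54, R3→B 7·23=161, R4→A 2·20=40, R5→A 2·4=8, R6→A 2·18=36. Service 307; fixed 1814; total 2121.
Option 2: {B, C}: R1→B 2·4=8, R2→C 9·6=54, R3→B 7·23=161, R4→C 10·20=200, R5→C 6·4=24, R6→C 9·18=162. Service 609; fixed 1534; total 2143.
Difference: |2121 − 2143| = 22.

Option 1 is cheaper by 22.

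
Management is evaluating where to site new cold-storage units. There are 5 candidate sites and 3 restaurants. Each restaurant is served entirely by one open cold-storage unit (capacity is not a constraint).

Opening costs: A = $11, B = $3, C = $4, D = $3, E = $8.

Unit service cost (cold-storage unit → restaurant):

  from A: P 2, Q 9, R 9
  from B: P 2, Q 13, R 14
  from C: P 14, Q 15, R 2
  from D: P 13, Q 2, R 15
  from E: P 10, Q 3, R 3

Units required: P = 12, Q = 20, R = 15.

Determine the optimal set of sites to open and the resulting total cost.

For any fixed open set, each restaurant goes to its cheapest open site; total = fixed + service.
{B, C, D}: P→B 2·12=24, Q→D 2·20=40, R→C 2·15=30. Service 94; fixed 10; total 104.
{A, C, D}: service 94 + fixed 18 = 112
{B, C, D, E}: service 94 + fixed 18 = 112
{A, B, C, D, E}: P→A 2·12=24, Q→D 2·20=40, R→C 2·15=30. Service 94; fixed 29; total 123.
No other subset beats 104.

Open B, C and D; minimum total cost 104.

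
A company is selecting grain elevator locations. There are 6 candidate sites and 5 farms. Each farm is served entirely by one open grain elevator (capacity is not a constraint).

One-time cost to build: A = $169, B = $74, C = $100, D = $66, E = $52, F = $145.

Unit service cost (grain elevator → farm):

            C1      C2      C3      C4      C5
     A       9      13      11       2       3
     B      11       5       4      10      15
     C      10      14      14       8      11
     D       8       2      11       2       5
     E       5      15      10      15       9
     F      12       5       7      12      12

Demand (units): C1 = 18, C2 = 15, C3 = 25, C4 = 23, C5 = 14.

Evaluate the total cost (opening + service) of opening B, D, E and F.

Each farm is assigned to its cheapest site among the open ones.
{B, D, E, F}: C1→E 5·18=90, C2→D 2·15=30, C3→B 4·25=100, C4→D 2·23=46, C5→D 5·14=70. Service 336; fixed 337; total 673.

Total cost: 673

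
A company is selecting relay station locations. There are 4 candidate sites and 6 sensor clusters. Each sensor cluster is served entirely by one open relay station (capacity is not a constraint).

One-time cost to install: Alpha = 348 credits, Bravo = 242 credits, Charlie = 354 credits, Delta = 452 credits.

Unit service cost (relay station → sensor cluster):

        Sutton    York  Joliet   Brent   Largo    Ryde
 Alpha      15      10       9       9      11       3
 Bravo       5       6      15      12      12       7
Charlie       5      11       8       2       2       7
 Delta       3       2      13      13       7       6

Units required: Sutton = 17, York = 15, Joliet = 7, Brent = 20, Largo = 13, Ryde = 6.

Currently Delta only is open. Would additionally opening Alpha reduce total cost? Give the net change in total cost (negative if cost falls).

Current service cost with {Delta}: 559.
Adding Alpha: each sensor cluster re-picks its cheapest; new service cost 433, saving 126.
Extra fixed cost: 348. Net change = 348 − 126 = 222.
(Totals: 1011 → 1233.)

No — net change +222 (cost rises by 222).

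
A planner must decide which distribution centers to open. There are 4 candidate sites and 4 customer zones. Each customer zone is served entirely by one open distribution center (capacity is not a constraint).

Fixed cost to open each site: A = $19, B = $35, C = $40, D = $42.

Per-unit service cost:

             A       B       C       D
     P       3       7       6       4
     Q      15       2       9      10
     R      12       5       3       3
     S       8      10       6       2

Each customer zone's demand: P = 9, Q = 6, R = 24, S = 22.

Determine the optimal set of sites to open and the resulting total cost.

Open B and D; minimum total cost 241.

For any fixed open set, each customer zone goes to its cheapest open site; total = fixed + service.
{B, D}: P→D 4·9=36, Q→B 2·6=12, R→D 3·24=72, S→D 2·22=44. Service 164; fixed 77; total 241.
{A, B, D}: service 155 + fixed 96 = 251
{D}: P→D 4·9=36, Q→D 10·6=60, R→D 3·24=72, S→D 2·22=44. Service 212; fixed 42; total 254.
{A, B, C, D}: P→A 3·9=27, Q→B 2·6=12, R→C 3·24=72, S→D 2·22=44. Service 155; fixed 136; total 291.
(All 15 nonempty subsets were checked; B and D is lowest.)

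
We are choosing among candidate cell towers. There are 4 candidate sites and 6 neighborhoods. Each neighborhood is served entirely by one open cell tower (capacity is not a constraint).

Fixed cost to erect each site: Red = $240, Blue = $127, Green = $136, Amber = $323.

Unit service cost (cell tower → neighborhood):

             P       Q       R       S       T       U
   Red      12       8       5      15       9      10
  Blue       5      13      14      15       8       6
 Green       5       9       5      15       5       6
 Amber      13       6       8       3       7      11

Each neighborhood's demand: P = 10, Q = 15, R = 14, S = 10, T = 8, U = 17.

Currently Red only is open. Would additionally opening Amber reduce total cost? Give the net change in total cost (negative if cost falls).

Current service cost with {Red}: 702.
Adding Amber: each neighborhood re-picks its cheapest; new service cost 536, saving 166.
Extra fixed cost: 323. Net change = 323 − 166 = 157.
(Totals: 942 → 1099.)

No — net change +157 (cost rises by 157).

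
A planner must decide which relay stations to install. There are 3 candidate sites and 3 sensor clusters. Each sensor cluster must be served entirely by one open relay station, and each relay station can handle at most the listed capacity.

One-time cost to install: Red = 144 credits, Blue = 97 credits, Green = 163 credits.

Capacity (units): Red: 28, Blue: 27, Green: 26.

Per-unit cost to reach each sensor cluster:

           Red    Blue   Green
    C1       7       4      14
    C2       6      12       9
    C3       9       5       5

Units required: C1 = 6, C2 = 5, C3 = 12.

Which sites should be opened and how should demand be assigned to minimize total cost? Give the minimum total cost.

Minimum total cost: 241

Open {Blue}: C1→Blue 4·6=24, C2→Blue 12·5=60, C3→Blue 5·12=60.
Loads: Blue carries 23/27. Service 144; fixed 97; total 241.
Next best feasible plan costs 324.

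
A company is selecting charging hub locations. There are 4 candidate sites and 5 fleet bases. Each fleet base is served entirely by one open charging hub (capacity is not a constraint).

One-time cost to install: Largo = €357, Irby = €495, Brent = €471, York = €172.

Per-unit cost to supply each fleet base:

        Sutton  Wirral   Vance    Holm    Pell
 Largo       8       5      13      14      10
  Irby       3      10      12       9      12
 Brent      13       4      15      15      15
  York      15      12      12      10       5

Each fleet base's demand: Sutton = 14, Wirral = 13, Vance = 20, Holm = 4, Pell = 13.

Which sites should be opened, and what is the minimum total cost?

Open York only; minimum total cost 883.

For any fixed open set, each fleet base goes to its cheapest open site; total = fixed + service.
{York}: Sutton→York 15·14=210, Wirral→York 12·13=156, Vance→York 12·20=240, Holm→York 10·4=40, Pell→York 5·13=65. Service 711; fixed 172; total 883.
{Largo}: Sutton→Largo 8·14=112, Wirral→Largo 5·13=65, Vance→Largo 13·20=260, Holm→Largo 14·4=56, Pell→Largo 10·13=130. Service 623; fixed 357; total 980.
{Largo, York}: Sutton→Largo 8·14=112, Wirral→Largo 5·13=65, Vance→York 12·20=240, Holm→York 10·4=40, Pell→York 5·13=65. Service 522; fixed 529; total 1051.
{Largo, Irby, Brent, York}: Sutton→Irby 3·14=42, Wirral→Brent 4·13=52, Vance→Irby 12·20=240, Holm→Irby 9·4=36, Pell→York 5·13=65. Service 435; fixed 1495; total 1930.
(All 15 nonempty subsets were checked; York only is lowest.)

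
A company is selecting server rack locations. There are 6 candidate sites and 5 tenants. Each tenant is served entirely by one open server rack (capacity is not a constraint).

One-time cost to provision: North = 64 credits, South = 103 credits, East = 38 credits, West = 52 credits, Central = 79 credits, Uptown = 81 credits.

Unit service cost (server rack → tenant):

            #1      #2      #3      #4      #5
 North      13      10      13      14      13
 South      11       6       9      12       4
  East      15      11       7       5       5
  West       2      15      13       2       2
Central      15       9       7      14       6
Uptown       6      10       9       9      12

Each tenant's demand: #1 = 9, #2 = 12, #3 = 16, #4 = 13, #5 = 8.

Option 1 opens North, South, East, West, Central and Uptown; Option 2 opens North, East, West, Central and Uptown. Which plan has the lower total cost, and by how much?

Option 2 is cheaper by 67.

Option 1: {North, South, East, West, Central, Uptown}: #1→West 2·9=18, #2→South 6·12=72, #3→East 7·16=112, #4→West 2·13=26, #5→West 2·8=16. Service 244; fixed 417; total 661.
Option 2: {North, East, West, Central, Uptown}: #1→West 2·9=18, #2→Central 9·12=108, #3→East 7·16=112, #4→West 2·13=26, #5→West 2·8=16. Service 280; fixed 314; total 594.
Difference: |661 − 594| = 67.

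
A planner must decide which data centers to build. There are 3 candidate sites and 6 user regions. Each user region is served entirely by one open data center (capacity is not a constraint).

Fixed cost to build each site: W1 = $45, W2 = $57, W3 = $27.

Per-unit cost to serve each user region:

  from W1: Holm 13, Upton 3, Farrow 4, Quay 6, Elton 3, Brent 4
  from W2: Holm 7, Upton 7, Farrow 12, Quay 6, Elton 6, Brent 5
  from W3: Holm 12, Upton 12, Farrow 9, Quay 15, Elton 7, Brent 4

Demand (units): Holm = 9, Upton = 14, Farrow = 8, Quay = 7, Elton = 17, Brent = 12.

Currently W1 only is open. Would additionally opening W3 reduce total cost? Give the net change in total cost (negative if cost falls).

No — net change +18 (cost rises by 18).

Current service cost with {W1}: 332.
Adding W3: each user region re-picks its cheapest; new service cost 323, saving 9.
Extra fixed cost: 27. Net change = 27 − 9 = 18.
(Totals: 377 → 395.)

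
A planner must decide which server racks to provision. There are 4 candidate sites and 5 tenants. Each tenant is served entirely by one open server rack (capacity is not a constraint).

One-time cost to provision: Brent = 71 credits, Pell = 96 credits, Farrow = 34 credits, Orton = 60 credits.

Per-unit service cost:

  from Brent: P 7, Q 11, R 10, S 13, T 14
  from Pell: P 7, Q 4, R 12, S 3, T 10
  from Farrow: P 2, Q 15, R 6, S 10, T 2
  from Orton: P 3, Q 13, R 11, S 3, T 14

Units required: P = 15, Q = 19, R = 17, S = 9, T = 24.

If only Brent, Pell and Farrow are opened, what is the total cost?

Each tenant is assigned to its cheapest site among the open ones.
{Brent, Pell, Farrow}: P→Farrow 2·15=30, Q→Pell 4·19=76, R→Farrow 6·17=102, S→Pell 3·9=27, T→Farrow 2·24=48. Service 283; fixed 201; total 484.

Total cost: 484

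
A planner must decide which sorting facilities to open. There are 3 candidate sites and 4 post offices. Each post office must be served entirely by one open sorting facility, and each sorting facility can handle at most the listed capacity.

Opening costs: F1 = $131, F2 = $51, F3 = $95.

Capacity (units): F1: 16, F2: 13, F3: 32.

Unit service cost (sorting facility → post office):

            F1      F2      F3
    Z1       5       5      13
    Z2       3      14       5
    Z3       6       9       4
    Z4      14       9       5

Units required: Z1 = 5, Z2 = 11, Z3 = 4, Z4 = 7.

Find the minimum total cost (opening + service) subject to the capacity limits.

Open {F3}: Z1→F3 13·5=65, Z2→F3 5·11=55, Z3→F3 4·4=16, Z4→F3 5·7=35.
Loads: F3 carries 27/32. Service 171; fixed 95; total 266.
Next best feasible plan costs 277.

Minimum total cost: 266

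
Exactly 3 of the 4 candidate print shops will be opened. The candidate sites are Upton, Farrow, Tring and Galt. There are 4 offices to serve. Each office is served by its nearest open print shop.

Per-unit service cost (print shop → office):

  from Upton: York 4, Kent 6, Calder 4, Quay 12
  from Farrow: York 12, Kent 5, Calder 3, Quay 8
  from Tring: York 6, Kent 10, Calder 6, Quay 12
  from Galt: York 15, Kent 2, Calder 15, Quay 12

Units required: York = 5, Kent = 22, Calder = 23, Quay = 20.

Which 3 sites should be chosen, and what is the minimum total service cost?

With exactly 3 open, each office uses its cheapest among the chosen.
{Upton, Farrow, Galt}: York→Upton 4·5=20, Kent→Galt 2·22=44, Calder→Farrow 3·23=69, Quay→Farrow 8·20=160. Service cost 293.
{Farrow, Tring, Galt}: service cost 303
{Upton, Farrow, Tring}: service cost 359
Among all 4 size-3 choices, {Upton, Farrow, Galt} is lowest.

Choose Upton, Farrow and Galt; total service cost 293.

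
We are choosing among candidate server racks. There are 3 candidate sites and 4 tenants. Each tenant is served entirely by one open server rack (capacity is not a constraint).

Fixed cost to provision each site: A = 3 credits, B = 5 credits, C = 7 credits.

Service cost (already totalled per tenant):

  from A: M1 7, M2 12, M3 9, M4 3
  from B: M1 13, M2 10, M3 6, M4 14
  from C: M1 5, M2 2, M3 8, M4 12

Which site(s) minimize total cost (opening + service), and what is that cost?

Open A and C; minimum total cost 28.

For any fixed open set, each tenant goes to its cheapest open site; total = fixed + service.
{A, C}: M1→C 5, M2→C 2, M3→C 8, M4→A 3. Service 18; fixed 10; total 28.
{A, B, C}: M1→C 5, M2→C 2, M3→B 6, M4→A 3. Service 16; fixed 15; total 31.
{A}: M1→A 7, M2→A 12, M3→A 9, M4→A 3. Service 31; fixed 3; total 34.
(All 7 nonempty subsets were checked; A and C is lowest.)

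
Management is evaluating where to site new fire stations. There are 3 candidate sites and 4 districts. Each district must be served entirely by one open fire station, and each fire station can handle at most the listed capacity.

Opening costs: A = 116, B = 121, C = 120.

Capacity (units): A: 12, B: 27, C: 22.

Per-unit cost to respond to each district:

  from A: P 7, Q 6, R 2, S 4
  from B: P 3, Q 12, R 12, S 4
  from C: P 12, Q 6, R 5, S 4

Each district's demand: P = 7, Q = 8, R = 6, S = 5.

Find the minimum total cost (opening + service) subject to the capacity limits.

Minimum total cost: 330

Open {B}: P→B 3·7=21, Q→B 12·8=96, R→B 12·6=72, S→B 4·5=20.
Loads: B carries 26/27. Service 209; fixed 121; total 330.
Next best feasible plan costs 360.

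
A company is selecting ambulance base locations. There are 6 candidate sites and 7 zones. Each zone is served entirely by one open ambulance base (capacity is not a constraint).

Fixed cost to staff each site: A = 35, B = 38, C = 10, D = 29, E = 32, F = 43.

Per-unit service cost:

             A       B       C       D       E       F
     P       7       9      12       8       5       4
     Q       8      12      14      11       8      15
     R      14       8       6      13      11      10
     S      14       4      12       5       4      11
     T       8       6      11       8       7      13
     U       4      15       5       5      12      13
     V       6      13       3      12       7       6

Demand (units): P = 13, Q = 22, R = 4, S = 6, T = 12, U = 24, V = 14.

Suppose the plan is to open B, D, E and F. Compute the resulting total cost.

Total cost: 702

Each zone is assigned to its cheapest site among the open ones.
{B, D, E, F}: P→F 4·13=52, Q→E 8·22=176, R→B 8·4=32, S→B 4·6=24, T→B 6·12=72, U→D 5·24=120, V→F 6·14=84. Service 560; fixed 142; total 702.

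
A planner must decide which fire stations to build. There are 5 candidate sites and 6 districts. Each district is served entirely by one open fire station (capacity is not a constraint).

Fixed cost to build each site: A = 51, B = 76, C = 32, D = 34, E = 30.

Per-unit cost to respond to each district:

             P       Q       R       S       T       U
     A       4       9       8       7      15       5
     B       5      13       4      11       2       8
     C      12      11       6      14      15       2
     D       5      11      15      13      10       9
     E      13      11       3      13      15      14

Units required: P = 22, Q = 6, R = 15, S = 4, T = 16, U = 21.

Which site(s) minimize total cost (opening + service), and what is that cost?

Open B and C; minimum total cost 462.

For any fixed open set, each district goes to its cheapest open site; total = fixed + service.
{B, C}: P→B 5·22=110, Q→C 11·6=66, R→B 4·15=60, S→B 11·4=44, T→B 2·16=32, U→C 2·21=42. Service 354; fixed 108; total 462.
{A, B, C}: service 304 + fixed 159 = 463
{B, C, E}: P→B 5·22=110, Q→C 11·6=66, R→E 3·15=45, S→B 11·4=44, T→B 2·16=32, U→C 2·21=42. Service 339; fixed 138; total 477.
{A, B, C, D, E}: service 289 + fixed 223 = 512
No other subset beats 462.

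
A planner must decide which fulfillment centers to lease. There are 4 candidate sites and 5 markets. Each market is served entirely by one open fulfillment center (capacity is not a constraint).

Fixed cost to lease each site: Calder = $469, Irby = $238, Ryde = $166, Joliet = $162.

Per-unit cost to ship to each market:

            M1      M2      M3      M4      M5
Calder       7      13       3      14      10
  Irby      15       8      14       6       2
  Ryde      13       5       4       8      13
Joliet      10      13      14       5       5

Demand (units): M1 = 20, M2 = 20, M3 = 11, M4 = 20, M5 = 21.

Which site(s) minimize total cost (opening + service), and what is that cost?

For any fixed open set, each market goes to its cheapest open site; total = fixed + service.
{Ryde, Joliet}: M1→Joliet 10·20=200, M2→Ryde 5·20=100, M3→Ryde 4·11=44, M4→Joliet 5·20=100, M5→Joliet 5·21=105. Service 549; fixed 328; total 877.
{Irby, Ryde}: service 566 + fixed 404 = 970
{Joliet}: service 819 + fixed 162 = 981
{Calder, Irby, Ryde, Joliet}: service 415 + fixed 1035 = 1450
(All 15 nonempty subsets were checked; Ryde and Joliet is lowest.)

Open Ryde and Joliet; minimum total cost 877.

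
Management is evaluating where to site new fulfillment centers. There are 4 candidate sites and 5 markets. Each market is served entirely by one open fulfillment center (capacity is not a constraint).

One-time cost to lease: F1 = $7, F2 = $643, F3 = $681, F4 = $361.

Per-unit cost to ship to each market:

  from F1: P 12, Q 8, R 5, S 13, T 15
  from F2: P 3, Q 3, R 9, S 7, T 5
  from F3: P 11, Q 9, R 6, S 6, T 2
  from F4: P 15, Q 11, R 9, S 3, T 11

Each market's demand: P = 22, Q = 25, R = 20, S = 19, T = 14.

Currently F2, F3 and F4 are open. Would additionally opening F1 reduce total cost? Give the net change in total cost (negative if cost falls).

Yes — net change −13 (cost falls by 13).

Current service cost with {F2, F3, F4}: 346.
Adding F1: each market re-picks its cheapest; new service cost 326, saving 20.
Extra fixed cost: 7. Net change = 7 − 20 = -13.
(Totals: 2031 → 2018.)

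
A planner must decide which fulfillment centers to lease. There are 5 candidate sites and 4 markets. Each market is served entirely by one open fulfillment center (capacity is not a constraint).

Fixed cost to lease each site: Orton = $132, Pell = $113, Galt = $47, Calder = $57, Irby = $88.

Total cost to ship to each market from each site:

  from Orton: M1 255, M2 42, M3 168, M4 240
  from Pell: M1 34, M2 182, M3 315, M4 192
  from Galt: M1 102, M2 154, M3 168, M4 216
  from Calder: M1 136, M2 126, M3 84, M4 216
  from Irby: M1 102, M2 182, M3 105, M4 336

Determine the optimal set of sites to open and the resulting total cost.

Open Pell and Calder; minimum total cost 606.

For any fixed open set, each market goes to its cheapest open site; total = fixed + service.
{Pell, Calder}: M1→Pell 34, M2→Calder 126, M3→Calder 84, M4→Pell 192. Service 436; fixed 170; total 606.
{Calder}: M1→Calder 136, M2→Calder 126, M3→Calder 84, M4→Calder 216. Service 562; fixed 57; total 619.
{Galt, Calder}: service 528 + fixed 104 = 632
{Orton, Pell, Galt, Calder, Irby}: service 352 + fixed 437 = 789
No other subset beats 606.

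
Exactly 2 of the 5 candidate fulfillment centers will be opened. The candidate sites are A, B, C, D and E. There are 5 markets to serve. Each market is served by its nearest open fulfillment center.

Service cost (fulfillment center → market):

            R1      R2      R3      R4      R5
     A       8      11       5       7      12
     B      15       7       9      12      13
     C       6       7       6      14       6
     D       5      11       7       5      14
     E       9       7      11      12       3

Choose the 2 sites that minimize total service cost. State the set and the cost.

Choose D and E; total service cost 27.

With exactly 2 open, each market uses its cheapest among the chosen.
{D, E}: R1→D 5, R2→E 7, R3→D 7, R4→D 5, R5→E 3. Service cost 27.
{C, D}: service cost 29
{A, E}: service cost 30
Among all 10 size-2 choices, {D, E} is lowest.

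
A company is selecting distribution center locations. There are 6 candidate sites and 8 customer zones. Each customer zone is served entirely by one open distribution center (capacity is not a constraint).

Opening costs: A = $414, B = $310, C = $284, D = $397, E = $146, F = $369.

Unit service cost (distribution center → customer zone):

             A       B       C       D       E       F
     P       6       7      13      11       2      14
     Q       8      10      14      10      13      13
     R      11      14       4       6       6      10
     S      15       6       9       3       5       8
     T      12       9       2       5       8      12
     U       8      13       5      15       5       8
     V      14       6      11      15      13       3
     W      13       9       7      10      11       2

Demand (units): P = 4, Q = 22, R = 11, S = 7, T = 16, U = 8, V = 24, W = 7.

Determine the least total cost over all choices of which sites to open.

For any fixed open set, each customer zone goes to its cheapest open site; total = fixed + service.
{E}: P→E 2·4=8, Q→E 13·22=286, R→E 6·11=66, S→E 5·7=35, T→E 8·16=128, U→E 5·8=40, V→E 13·24=312, W→E 11·7=77. Service 952; fixed 146; total 1098.
{C}: service 852 + fixed 284 = 1136
{B, E}: P→E 2·4=8, Q→B 10·22=220, R→E 6·11=66, S→E 5·7=35, T→E 8·16=128, U→E 5·8=40, V→B 6·24=144, W→B 9·7=63. Service 704; fixed 456; total 1160.
{A, B, C, D, E, F}: service 407 + fixed 1920 = 2327
No other subset beats 1098.

Minimum total cost: 1098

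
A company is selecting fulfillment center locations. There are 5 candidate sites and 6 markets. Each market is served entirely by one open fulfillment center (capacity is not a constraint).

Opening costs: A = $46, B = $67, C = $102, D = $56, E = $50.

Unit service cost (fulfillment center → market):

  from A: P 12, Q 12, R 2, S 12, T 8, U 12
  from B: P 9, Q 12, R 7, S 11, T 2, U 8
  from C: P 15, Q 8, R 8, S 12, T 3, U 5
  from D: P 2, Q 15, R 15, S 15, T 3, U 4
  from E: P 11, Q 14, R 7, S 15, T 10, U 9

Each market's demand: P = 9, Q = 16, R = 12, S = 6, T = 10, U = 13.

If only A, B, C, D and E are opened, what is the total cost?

Each market is assigned to its cheapest site among the open ones.
{A, B, C, D, E}: P→D 2·9=18, Q→C 8·16=128, R→A 2·12=24, S→B 11·6=66, T→B 2·10=20, U→D 4·13=52. Service 308; fixed 321; total 629.

Total cost: 629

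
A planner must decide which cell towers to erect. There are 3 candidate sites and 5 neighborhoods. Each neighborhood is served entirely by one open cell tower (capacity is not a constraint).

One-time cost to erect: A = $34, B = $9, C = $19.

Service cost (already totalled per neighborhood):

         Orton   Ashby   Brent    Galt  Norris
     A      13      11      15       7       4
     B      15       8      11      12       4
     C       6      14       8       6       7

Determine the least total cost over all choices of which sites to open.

Minimum total cost: 59

For any fixed open set, each neighborhood goes to its cheapest open site; total = fixed + service.
{B}: Orton→B 15, Ashby→B 8, Brent→B 11, Galt→B 12, Norris→B 4. Service 50; fixed 9; total 59.
{B, C}: service 32 + fixed 28 = 60
{C}: service 41 + fixed 19 = 60
{A, B, C}: service 32 + fixed 62 = 94
No other subset beats 59.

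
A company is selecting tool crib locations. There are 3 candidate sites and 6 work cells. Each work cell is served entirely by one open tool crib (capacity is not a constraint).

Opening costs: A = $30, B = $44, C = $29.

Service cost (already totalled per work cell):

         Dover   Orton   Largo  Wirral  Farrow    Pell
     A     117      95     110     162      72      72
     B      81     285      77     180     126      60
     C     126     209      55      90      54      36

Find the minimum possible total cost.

For any fixed open set, each work cell goes to its cheapest open site; total = fixed + service.
{A, C}: Dover→A 117, Orton→A 95, Largo→C 55, Wirral→C 90, Farrow→C 54, Pell→C 36. Service 447; fixed 59; total 506.
{A, B, C}: Dover→B 81, Orton→A 95, Largo→C 55, Wirral→C 90, Farrow→C 54, Pell→C 36. Service 411; fixed 103; total 514.
{B, C}: Dover→B 81, Orton→C 209, Largo→C 55, Wirral→C 90, Farrow→C 54, Pell→C 36. Service 525; fixed 73; total 598.
{C}: service 570 + fixed 29 = 599
No other subset beats 506.

Minimum total cost: 506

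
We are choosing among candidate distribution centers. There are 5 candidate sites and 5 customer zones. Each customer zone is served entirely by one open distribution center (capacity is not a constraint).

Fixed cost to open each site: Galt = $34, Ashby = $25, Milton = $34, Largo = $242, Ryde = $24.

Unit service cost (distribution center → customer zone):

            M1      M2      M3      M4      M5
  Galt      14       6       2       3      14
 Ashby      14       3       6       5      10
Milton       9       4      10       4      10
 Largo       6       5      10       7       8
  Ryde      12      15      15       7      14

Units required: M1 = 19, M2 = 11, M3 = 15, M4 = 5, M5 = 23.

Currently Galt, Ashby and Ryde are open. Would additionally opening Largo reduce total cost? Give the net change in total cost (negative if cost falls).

No — net change +82 (cost rises by 82).

Current service cost with {Galt, Ashby, Ryde}: 536.
Adding Largo: each customer zone re-picks its cheapest; new service cost 376, saving 160.
Extra fixed cost: 242. Net change = 242 − 160 = 82.
(Totals: 619 → 701.)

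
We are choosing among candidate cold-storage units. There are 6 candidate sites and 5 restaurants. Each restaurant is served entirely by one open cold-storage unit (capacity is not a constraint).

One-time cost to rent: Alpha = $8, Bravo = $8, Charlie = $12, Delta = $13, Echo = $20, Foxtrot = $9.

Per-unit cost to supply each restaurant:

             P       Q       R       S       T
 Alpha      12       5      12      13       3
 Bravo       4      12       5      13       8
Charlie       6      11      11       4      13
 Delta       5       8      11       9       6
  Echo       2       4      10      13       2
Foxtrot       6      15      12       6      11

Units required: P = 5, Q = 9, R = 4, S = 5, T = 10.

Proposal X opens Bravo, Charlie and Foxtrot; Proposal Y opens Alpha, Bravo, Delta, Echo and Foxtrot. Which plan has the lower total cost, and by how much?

Proposal Y is cheaper by 94.

Proposal X: {Bravo, Charlie, Foxtrot}: P→Bravo 4·5=20, Q→Charlie 11·9=99, R→Bravo 5·4=20, S→Charlie 4·5=20, T→Bravo 8·10=80. Service 239; fixed 29; total 268.
Proposal Y: {Alpha, Bravo, Delta, Echo, Foxtrot}: P→Echo 2·5=10, Q→Echo 4·9=36, R→Bravo 5·4=20, S→Foxtrot 6·5=30, T→Echo 2·10=20. Service 116; fixed 58; total 174.
Difference: |268 − 174| = 94.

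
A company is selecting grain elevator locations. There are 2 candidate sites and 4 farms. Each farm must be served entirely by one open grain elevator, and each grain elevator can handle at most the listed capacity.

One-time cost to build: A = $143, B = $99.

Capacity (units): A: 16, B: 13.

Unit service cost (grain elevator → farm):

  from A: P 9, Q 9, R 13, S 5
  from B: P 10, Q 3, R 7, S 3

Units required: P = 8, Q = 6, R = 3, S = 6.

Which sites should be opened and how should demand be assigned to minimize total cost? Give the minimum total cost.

Minimum total cost: 383

Open {A, B}: P→A 9·8=72, Q→B 3·6=18, R→B 7·3=21, S→A 5·6=30.
Loads: A carries 14/16, B carries 9/13. Service 141; fixed 242; total 383.
Next best feasible plan costs 389.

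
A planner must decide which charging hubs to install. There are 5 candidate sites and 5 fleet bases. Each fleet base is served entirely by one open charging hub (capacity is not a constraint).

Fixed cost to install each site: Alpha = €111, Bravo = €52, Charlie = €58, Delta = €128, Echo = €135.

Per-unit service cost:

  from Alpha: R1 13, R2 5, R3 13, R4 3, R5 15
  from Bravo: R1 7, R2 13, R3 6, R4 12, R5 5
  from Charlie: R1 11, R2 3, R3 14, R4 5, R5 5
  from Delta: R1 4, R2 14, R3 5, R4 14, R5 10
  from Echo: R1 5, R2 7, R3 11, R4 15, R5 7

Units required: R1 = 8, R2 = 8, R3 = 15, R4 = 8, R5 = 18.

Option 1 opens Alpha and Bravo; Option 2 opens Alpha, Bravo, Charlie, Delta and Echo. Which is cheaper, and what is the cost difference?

Option 1: {Alpha, Bravo}: R1→Bravo 7·8=56, R2→Alpha 5·8=40, R3→Bravo 6·15=90, R4→Alpha 3·8=24, R5→Bravo 5·18=90. Service 300; fixed 163; total 463.
Option 2: {Alpha, Bravo, Charlie, Delta, Echo}: R1→Delta 4·8=32, R2→Charlie 3·8=24, R3→Delta 5·15=75, R4→Alpha 3·8=24, R5→Bravo 5·18=90. Service 245; fixed 484; total 729.
Difference: |463 − 729| = 266.

Option 1 is cheaper by 266.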